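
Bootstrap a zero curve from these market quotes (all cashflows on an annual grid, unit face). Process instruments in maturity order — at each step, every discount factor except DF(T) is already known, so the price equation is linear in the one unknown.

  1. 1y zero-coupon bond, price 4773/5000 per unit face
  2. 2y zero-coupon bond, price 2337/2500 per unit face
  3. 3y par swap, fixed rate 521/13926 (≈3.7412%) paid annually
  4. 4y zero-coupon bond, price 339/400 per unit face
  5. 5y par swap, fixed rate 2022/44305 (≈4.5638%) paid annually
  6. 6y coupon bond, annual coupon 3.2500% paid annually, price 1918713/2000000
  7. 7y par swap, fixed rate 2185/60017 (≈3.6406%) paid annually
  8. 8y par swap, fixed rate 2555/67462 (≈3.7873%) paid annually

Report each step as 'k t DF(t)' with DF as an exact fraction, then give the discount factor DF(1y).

step 1 [1y] zero: DF = P = 4773/5000 ≈ 0.954600
step 2 [2y] zero: DF = P = 2337/2500 ≈ 0.934800
step 3 [3y] swap r/1=521/13926: DF=(1 − 521/13926·(0.954600+0.934800))/(1+521/13926) = 4479/5000 ≈ 0.895800
step 4 [4y] zero: DF = P = 339/400 ≈ 0.847500
step 5 [5y] swap r/1=2022/44305: DF=(1 − 2022/44305·(0.954600+0.934800+0.895800+0.847500))/(1+2022/44305) = 3989/5000 ≈ 0.797800
step 6 [6y] bond c/1=13/400: DF=(1918713/2000000 − 13/400·(0.954600+0.934800+0.895800+0.847500+0.797800))/(1+13/400) = 7897/10000 ≈ 0.789700
step 7 [7y] swap r/1=2185/60017: DF=(1 − 2185/60017·(0.954600+0.934800+0.895800+0.847500+0.797800+0.789700))/(1+2185/60017) = 1563/2000 ≈ 0.781500
step 8 [8y] swap r/1=2555/67462: DF=(1 − 2555/67462·(0.954600+0.934800+0.895800+0.847500+0.797800+0.789700+0.781500))/(1+2555/67462) = 1489/2000 ≈ 0.744500

1 1 4773/5000
2 2 2337/2500
3 3 4479/5000
4 4 339/400
5 5 3989/5000
6 6 7897/10000
7 7 1563/2000
8 8 1489/2000
DF(1y) = 4773/5000 ≈ 0.954600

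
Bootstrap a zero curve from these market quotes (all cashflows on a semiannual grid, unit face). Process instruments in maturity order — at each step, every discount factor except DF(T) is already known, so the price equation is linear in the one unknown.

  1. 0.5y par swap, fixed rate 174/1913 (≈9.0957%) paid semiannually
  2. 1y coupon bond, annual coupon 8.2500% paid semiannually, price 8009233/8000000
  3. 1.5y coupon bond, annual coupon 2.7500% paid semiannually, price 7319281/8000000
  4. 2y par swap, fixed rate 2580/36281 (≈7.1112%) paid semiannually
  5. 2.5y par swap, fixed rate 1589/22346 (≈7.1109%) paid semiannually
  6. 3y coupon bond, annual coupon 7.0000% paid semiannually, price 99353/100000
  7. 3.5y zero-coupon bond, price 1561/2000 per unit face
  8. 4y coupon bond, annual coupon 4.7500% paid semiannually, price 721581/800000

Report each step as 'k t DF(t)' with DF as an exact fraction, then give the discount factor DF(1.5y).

step 1 [0.5y] swap r/2=87/1913: DF=(1 − 87/1913·(0))/(1+87/1913) = 1913/2000 ≈ 0.956500
step 2 [1y] bond c/2=33/800: DF=(8009233/8000000 − 33/800·(0.956500))/(1+33/800) = 2309/2500 ≈ 0.923600
step 3 [1.5y] bond c/2=11/800: DF=(7319281/8000000 − 11/800·(0.956500+0.923600))/(1+11/800) = 877/1000 ≈ 0.877000
step 4 [2y] swap r/2=1290/36281: DF=(1 − 1290/36281·(0.956500+0.923600+0.877000))/(1+1290/36281) = 871/1000 ≈ 0.871000
step 5 [2.5y] swap r/2=1589/44692: DF=(1 − 1589/44692·(0.956500+0.923600+0.877000+0.871000))/(1+1589/44692) = 8411/10000 ≈ 0.841100
step 6 [3y] bond c/2=7/200: DF=(99353/100000 − 7/200·(0.956500+0.923600+0.877000+0.871000+0.841100))/(1+7/200) = 1011/1250 ≈ 0.808800
step 7 [3.5y] zero: DF = P = 1561/2000 ≈ 0.780500
step 8 [4y] bond c/2=19/800: DF=(721581/800000 − 19/800·(0.956500+0.923600+0.877000+0.871000+0.841100+0.808800+0.780500))/(1+19/800) = 1481/2000 ≈ 0.740500

1 1/2 1913/2000
2 1 2309/2500
3 3/2 877/1000
4 2 871/1000
5 5/2 8411/10000
6 3 1011/1250
7 7/2 1561/2000
8 4 1481/2000
DF(1.5y) = 877/1000 ≈ 0.877000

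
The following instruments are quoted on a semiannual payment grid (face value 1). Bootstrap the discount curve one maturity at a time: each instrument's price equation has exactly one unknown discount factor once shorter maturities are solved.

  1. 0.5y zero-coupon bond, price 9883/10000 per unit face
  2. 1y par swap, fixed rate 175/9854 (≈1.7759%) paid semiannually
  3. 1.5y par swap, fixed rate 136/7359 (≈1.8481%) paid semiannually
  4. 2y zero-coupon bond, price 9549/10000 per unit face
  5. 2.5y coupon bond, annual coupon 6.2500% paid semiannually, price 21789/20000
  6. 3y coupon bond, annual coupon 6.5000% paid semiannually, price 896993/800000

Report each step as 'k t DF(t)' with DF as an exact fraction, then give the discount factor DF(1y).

1 1/2 9883/10000
2 1 393/400
3 3/2 608/625
4 2 9549/10000
5 5/2 9383/10000
6 3 9337/10000
DF(1y) = 393/400 ≈ 0.982500

step 1 [0.5y] zero: DF = P = 9883/10000 ≈ 0.988300
step 2 [1y] swap r/2=175/19708: DF=(1 − 175/19708·(0.988300))/(1+175/19708) = 393/400 ≈ 0.982500
step 3 [1.5y] swap r/2=68/7359: DF=(1 − 68/7359·(0.988300+0.982500))/(1+68/7359) = 608/625 ≈ 0.972800
step 4 [2y] zero: DF = P = 9549/10000 ≈ 0.954900
step 5 [2.5y] bond c/2=1/32: DF=(21789/20000 − 1/32·(0.988300+0.982500+0.972800+0.954900))/(1+1/32) = 9383/10000 ≈ 0.938300
step 6 [3y] bond c/2=13/400: DF=(896993/800000 − 13/400·(0.988300+0.982500+0.972800+0.954900+0.938300))/(1+13/400) = 9337/10000 ≈ 0.933700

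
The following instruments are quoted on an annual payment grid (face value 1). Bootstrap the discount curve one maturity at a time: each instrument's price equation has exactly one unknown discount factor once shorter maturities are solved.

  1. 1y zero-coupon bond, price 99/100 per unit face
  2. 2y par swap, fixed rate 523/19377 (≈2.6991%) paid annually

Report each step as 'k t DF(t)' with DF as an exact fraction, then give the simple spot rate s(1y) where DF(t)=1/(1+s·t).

1 1 99/100
2 2 9477/10000
s(1y) = (1/(99/100) − 1)/(1) = 1/99 ≈ 1.0101%

step 1 [1y] zero: DF = P = 99/100 ≈ 0.990000
step 2 [2y] swap r/1=523/19377: DF=(1 − 523/19377·(0.990000))/(1+523/19377) = 9477/10000 ≈ 0.947700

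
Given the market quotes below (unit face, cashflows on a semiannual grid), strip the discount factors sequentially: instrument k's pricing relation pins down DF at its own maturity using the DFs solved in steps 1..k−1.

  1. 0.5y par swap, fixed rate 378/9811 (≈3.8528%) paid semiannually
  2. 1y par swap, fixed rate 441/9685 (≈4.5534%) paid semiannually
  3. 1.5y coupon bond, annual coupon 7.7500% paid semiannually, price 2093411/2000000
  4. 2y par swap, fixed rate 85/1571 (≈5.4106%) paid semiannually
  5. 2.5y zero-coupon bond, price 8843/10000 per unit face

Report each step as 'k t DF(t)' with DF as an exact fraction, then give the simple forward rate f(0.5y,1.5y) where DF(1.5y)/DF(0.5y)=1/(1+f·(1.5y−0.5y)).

step 1 [0.5y] swap r/2=189/9811: DF=(1 − 189/9811·(0))/(1+189/9811) = 9811/10000 ≈ 0.981100
step 2 [1y] swap r/2=441/19370: DF=(1 − 441/19370·(0.981100))/(1+441/19370) = 9559/10000 ≈ 0.955900
step 3 [1.5y] bond c/2=31/800: DF=(2093411/2000000 − 31/800·(0.981100+0.955900))/(1+31/800) = 4677/5000 ≈ 0.935400
step 4 [2y] swap r/2=85/3142: DF=(1 − 85/3142·(0.981100+0.955900+0.935400))/(1+85/3142) = 449/500 ≈ 0.898000
step 5 [2.5y] zero: DF = P = 8843/10000 ≈ 0.884300

1 1/2 9811/10000
2 1 9559/10000
3 3/2 4677/5000
4 2 449/500
5 5/2 8843/10000
f(0.5y,1.5y) = ((9811/10000)/(4677/5000) − 1)/(1) = 457/9354 ≈ 4.8856%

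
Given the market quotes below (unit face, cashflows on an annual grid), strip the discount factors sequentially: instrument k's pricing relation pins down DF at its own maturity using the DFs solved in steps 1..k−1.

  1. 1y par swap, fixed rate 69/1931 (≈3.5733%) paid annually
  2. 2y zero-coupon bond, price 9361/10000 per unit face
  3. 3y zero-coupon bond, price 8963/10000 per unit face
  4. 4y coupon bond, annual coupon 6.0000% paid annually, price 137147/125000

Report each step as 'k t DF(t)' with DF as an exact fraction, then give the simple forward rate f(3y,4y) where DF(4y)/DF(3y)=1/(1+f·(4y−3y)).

1 1 1931/2000
2 2 9361/10000
3 3 8963/10000
4 4 8767/10000
f(3y,4y) = ((8963/10000)/(8767/10000) − 1)/(1) = 196/8767 ≈ 2.2357%

step 1 [1y] swap r/1=69/1931: DF=(1 − 69/1931·(0))/(1+69/1931) = 1931/2000 ≈ 0.965500
step 2 [2y] zero: DF = P = 9361/10000 ≈ 0.936100
step 3 [3y] zero: DF = P = 8963/10000 ≈ 0.896300
step 4 [4y] bond c/1=3/50: DF=(137147/125000 − 3/50·(0.965500+0.936100+0.896300))/(1+3/50) = 8767/10000 ≈ 0.876700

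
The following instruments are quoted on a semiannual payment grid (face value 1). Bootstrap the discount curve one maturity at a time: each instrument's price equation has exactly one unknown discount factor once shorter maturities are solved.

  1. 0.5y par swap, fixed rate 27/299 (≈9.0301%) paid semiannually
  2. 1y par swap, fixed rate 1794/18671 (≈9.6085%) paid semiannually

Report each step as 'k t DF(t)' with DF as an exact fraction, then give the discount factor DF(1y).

1 1/2 598/625
2 1 9103/10000
DF(1y) = 9103/10000 ≈ 0.910300

step 1 [0.5y] swap r/2=27/598: DF=(1 − 27/598·(0))/(1+27/598) = 598/625 ≈ 0.956800
step 2 [1y] swap r/2=897/18671: DF=(1 − 897/18671·(0.956800))/(1+897/18671) = 9103/10000 ≈ 0.910300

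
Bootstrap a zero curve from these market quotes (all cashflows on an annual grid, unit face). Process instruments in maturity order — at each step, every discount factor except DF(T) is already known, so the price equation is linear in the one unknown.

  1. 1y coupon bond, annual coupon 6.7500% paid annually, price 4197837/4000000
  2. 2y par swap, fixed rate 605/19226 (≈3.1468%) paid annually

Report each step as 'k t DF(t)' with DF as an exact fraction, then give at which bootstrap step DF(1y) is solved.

1 1 9831/10000
2 2 1879/2000
DF(1y) is solved at step 1

step 1 [1y] bond c/1=27/400: DF=(4197837/4000000 − 27/400·(0))/(1+27/400) = 9831/10000 ≈ 0.983100
step 2 [2y] swap r/1=605/19226: DF=(1 − 605/19226·(0.983100))/(1+605/19226) = 1879/2000 ≈ 0.939500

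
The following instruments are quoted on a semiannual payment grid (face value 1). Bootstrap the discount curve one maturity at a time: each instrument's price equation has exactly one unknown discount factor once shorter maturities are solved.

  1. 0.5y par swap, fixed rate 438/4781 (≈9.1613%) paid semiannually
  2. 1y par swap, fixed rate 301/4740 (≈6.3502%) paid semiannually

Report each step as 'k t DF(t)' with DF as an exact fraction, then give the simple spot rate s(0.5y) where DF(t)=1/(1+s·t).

1 1/2 4781/5000
2 1 4699/5000
s(0.5y) = (1/(4781/5000) − 1)/(1/2) = 438/4781 ≈ 9.1613%

step 1 [0.5y] swap r/2=219/4781: DF=(1 − 219/4781·(0))/(1+219/4781) = 4781/5000 ≈ 0.956200
step 2 [1y] swap r/2=301/9480: DF=(1 − 301/9480·(0.956200))/(1+301/9480) = 4699/5000 ≈ 0.939800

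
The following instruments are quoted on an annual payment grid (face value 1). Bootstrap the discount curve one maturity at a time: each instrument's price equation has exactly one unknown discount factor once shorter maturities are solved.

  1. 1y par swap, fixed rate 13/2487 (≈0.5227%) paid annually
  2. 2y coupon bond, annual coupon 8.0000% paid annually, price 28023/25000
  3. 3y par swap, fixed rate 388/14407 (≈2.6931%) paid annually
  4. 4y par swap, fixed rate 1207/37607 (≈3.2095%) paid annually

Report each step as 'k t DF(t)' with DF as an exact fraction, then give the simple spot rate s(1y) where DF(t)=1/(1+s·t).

step 1 [1y] swap r/1=13/2487: DF=(1 − 13/2487·(0))/(1+13/2487) = 2487/2500 ≈ 0.994800
step 2 [2y] bond c/1=2/25: DF=(28023/25000 − 2/25·(0.994800))/(1+2/25) = 4821/5000 ≈ 0.964200
step 3 [3y] swap r/1=388/14407: DF=(1 − 388/14407·(0.994800+0.964200))/(1+388/14407) = 1153/1250 ≈ 0.922400
step 4 [4y] swap r/1=1207/37607: DF=(1 − 1207/37607·(0.994800+0.964200+0.922400))/(1+1207/37607) = 8793/10000 ≈ 0.879300

1 1 2487/2500
2 2 4821/5000
3 3 1153/1250
4 4 8793/10000
s(1y) = (1/(2487/2500) − 1)/(1) = 13/2487 ≈ 0.5227%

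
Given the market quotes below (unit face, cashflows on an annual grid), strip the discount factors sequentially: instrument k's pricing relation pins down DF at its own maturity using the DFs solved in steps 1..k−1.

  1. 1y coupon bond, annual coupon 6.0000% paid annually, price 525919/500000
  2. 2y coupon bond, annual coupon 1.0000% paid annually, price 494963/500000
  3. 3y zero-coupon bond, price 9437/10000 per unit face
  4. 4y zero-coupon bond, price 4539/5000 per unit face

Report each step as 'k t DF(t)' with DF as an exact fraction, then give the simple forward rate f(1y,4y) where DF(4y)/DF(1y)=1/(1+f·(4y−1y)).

1 1 9923/10000
2 2 9703/10000
3 3 9437/10000
4 4 4539/5000
f(1y,4y) = ((9923/10000)/(4539/5000) − 1)/(3) = 845/27234 ≈ 3.1027%

step 1 [1y] bond c/1=3/50: DF=(525919/500000 − 3/50·(0))/(1+3/50) = 9923/10000 ≈ 0.992300
step 2 [2y] bond c/1=1/100: DF=(494963/500000 − 1/100·(0.992300))/(1+1/100) = 9703/10000 ≈ 0.970300
step 3 [3y] zero: DF = P = 9437/10000 ≈ 0.943700
step 4 [4y] zero: DF = P = 4539/5000 ≈ 0.907800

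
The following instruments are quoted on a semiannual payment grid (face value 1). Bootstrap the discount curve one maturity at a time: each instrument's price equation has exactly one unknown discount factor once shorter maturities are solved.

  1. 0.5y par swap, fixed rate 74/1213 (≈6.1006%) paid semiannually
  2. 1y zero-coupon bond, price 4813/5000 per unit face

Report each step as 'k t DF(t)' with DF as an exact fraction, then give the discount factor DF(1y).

step 1 [0.5y] swap r/2=37/1213: DF=(1 − 37/1213·(0))/(1+37/1213) = 1213/1250 ≈ 0.970400
step 2 [1y] zero: DF = P = 4813/5000 ≈ 0.962600

1 1/2 1213/1250
2 1 4813/5000
DF(1y) = 4813/5000 ≈ 0.962600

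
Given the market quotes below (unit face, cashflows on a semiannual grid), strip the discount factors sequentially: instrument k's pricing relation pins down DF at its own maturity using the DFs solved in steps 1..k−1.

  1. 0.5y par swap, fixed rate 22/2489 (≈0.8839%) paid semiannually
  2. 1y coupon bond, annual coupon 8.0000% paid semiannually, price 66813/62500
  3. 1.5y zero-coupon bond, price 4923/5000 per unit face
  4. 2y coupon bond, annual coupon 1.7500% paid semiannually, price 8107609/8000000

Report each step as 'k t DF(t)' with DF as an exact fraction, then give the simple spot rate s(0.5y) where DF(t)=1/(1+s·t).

step 1 [0.5y] swap r/2=11/2489: DF=(1 − 11/2489·(0))/(1+11/2489) = 2489/2500 ≈ 0.995600
step 2 [1y] bond c/2=1/25: DF=(66813/62500 − 1/25·(0.995600))/(1+1/25) = 1237/1250 ≈ 0.989600
step 3 [1.5y] zero: DF = P = 4923/5000 ≈ 0.984600
step 4 [2y] bond c/2=7/800: DF=(8107609/8000000 − 7/800·(0.995600+0.989600+0.984600))/(1+7/800) = 9789/10000 ≈ 0.978900

1 1/2 2489/2500
2 1 1237/1250
3 3/2 4923/5000
4 2 9789/10000
s(0.5y) = (1/(2489/2500) − 1)/(1/2) = 22/2489 ≈ 0.8839%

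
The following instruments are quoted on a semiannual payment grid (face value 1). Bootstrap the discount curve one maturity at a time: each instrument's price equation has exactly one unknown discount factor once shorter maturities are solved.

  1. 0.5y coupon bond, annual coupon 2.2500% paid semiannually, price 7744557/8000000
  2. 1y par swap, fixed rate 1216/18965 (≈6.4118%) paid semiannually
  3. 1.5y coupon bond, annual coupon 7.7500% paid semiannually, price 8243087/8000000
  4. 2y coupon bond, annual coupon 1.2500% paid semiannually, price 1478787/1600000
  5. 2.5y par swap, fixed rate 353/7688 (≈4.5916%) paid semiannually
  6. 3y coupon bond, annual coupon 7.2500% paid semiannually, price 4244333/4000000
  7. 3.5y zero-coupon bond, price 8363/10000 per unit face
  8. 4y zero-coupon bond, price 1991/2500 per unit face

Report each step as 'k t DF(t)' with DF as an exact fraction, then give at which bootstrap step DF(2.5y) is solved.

step 1 [0.5y] bond c/2=9/800: DF=(7744557/8000000 − 9/800·(0))/(1+9/800) = 9573/10000 ≈ 0.957300
step 2 [1y] swap r/2=608/18965: DF=(1 − 608/18965·(0.957300))/(1+608/18965) = 587/625 ≈ 0.939200
step 3 [1.5y] bond c/2=31/800: DF=(8243087/8000000 − 31/800·(0.957300+0.939200))/(1+31/800) = 2303/2500 ≈ 0.921200
step 4 [2y] bond c/2=1/160: DF=(1478787/1600000 − 1/160·(0.957300+0.939200+0.921200))/(1+1/160) = 901/1000 ≈ 0.901000
step 5 [2.5y] swap r/2=353/15376: DF=(1 − 353/15376·(0.957300+0.939200+0.921200+0.901000))/(1+353/15376) = 8941/10000 ≈ 0.894100
step 6 [3y] bond c/2=29/800: DF=(4244333/4000000 − 29/800·(0.957300+0.939200+0.921200+0.901000+0.894100))/(1+29/800) = 4313/5000 ≈ 0.862600
step 7 [3.5y] zero: DF = P = 8363/10000 ≈ 0.836300
step 8 [4y] zero: DF = P = 1991/2500 ≈ 0.796400

1 1/2 9573/10000
2 1 587/625
3 3/2 2303/2500
4 2 901/1000
5 5/2 8941/10000
6 3 4313/5000
7 7/2 8363/10000
8 4 1991/2500
DF(2.5y) is solved at step 5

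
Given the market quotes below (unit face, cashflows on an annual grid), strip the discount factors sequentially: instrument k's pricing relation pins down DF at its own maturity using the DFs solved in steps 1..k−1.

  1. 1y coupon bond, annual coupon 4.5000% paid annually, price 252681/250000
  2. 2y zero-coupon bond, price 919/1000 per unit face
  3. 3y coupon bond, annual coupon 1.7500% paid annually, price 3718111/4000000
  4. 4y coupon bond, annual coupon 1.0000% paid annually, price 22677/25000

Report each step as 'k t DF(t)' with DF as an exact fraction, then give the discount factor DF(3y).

1 1 1209/1250
2 2 919/1000
3 3 8811/10000
4 4 8707/10000
DF(3y) = 8811/10000 ≈ 0.881100

step 1 [1y] bond c/1=9/200: DF=(252681/250000 − 9/200·(0))/(1+9/200) = 1209/1250 ≈ 0.967200
step 2 [2y] zero: DF = P = 919/1000 ≈ 0.919000
step 3 [3y] bond c/1=7/400: DF=(3718111/4000000 − 7/400·(0.967200+0.919000))/(1+7/400) = 8811/10000 ≈ 0.881100
step 4 [4y] bond c/1=1/100: DF=(22677/25000 − 1/100·(0.967200+0.919000+0.881100))/(1+1/100) = 8707/10000 ≈ 0.870700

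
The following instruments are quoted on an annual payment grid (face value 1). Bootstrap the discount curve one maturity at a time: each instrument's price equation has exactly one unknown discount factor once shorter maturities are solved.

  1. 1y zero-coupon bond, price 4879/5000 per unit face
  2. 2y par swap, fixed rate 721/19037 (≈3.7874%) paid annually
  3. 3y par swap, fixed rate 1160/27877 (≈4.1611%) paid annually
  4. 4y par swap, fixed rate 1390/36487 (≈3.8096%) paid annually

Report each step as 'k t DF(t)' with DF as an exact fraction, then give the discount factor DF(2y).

step 1 [1y] zero: DF = P = 4879/5000 ≈ 0.975800
step 2 [2y] swap r/1=721/19037: DF=(1 − 721/19037·(0.975800))/(1+721/19037) = 9279/10000 ≈ 0.927900
step 3 [3y] swap r/1=1160/27877: DF=(1 − 1160/27877·(0.975800+0.927900))/(1+1160/27877) = 221/250 ≈ 0.884000
step 4 [4y] swap r/1=1390/36487: DF=(1 − 1390/36487·(0.975800+0.927900+0.884000))/(1+1390/36487) = 861/1000 ≈ 0.861000

1 1 4879/5000
2 2 9279/10000
3 3 221/250
4 4 861/1000
DF(2y) = 9279/10000 ≈ 0.927900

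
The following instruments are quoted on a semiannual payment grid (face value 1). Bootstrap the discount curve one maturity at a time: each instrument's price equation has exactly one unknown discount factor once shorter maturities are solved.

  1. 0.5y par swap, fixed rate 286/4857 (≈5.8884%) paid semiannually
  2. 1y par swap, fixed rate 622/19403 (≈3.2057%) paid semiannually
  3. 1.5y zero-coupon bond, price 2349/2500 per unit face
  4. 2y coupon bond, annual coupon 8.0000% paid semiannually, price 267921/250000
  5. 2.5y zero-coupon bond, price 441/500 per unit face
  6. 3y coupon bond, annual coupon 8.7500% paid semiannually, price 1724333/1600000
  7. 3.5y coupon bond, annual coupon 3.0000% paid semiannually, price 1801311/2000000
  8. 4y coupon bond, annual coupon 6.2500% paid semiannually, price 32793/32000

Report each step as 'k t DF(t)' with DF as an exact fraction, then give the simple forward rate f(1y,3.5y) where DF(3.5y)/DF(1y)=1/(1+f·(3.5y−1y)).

step 1 [0.5y] swap r/2=143/4857: DF=(1 − 143/4857·(0))/(1+143/4857) = 4857/5000 ≈ 0.971400
step 2 [1y] swap r/2=311/19403: DF=(1 − 311/19403·(0.971400))/(1+311/19403) = 9689/10000 ≈ 0.968900
step 3 [1.5y] zero: DF = P = 2349/2500 ≈ 0.939600
step 4 [2y] bond c/2=1/25: DF=(267921/250000 − 1/25·(0.971400+0.968900+0.939600))/(1+1/25) = 9197/10000 ≈ 0.919700
step 5 [2.5y] zero: DF = P = 441/500 ≈ 0.882000
step 6 [3y] bond c/2=7/160: DF=(1724333/1600000 − 7/160·(0.971400+0.968900+0.939600+0.919700+0.882000))/(1+7/160) = 8363/10000 ≈ 0.836300
step 7 [3.5y] bond c/2=3/200: DF=(1801311/2000000 − 3/200·(0.971400+0.968900+0.939600+0.919700+0.882000+0.836300))/(1+3/200) = 4029/5000 ≈ 0.805800
step 8 [4y] bond c/2=1/32: DF=(32793/32000 − 1/32·(0.971400+0.968900+0.939600+0.919700+0.882000+0.836300+0.805800))/(1+1/32) = 8021/10000 ≈ 0.802100

1 1/2 4857/5000
2 1 9689/10000
3 3/2 2349/2500
4 2 9197/10000
5 5/2 441/500
6 3 8363/10000
7 7/2 4029/5000
8 4 8021/10000
f(1y,3.5y) = ((9689/10000)/(4029/5000) − 1)/(5/2) = 1631/20145 ≈ 8.0963%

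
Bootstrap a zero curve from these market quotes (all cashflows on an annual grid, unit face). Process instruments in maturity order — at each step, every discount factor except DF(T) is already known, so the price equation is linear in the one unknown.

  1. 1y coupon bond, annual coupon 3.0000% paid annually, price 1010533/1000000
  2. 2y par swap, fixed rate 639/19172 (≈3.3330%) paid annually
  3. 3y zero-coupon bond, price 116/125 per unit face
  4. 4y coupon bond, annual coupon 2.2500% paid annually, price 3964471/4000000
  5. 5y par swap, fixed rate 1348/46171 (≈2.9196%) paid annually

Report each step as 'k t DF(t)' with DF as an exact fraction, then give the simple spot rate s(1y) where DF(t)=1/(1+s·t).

step 1 [1y] bond c/1=3/100: DF=(1010533/1000000 − 3/100·(0))/(1+3/100) = 9811/10000 ≈ 0.981100
step 2 [2y] swap r/1=639/19172: DF=(1 − 639/19172·(0.981100))/(1+639/19172) = 9361/10000 ≈ 0.936100
step 3 [3y] zero: DF = P = 116/125 ≈ 0.928000
step 4 [4y] bond c/1=9/400: DF=(3964471/4000000 − 9/400·(0.981100+0.936100+0.928000))/(1+9/400) = 9067/10000 ≈ 0.906700
step 5 [5y] swap r/1=1348/46171: DF=(1 − 1348/46171·(0.981100+0.936100+0.928000+0.906700))/(1+1348/46171) = 2163/2500 ≈ 0.865200

1 1 9811/10000
2 2 9361/10000
3 3 116/125
4 4 9067/10000
5 5 2163/2500
s(1y) = (1/(9811/10000) − 1)/(1) = 189/9811 ≈ 1.9264%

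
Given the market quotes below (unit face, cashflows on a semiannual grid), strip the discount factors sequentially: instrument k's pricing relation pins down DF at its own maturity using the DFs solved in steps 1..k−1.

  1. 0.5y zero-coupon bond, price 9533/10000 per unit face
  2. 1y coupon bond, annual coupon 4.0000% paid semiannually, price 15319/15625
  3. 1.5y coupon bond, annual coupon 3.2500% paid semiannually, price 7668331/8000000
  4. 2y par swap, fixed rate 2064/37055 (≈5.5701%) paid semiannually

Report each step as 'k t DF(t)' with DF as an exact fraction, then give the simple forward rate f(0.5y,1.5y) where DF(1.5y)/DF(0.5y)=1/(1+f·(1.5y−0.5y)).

step 1 [0.5y] zero: DF = P = 9533/10000 ≈ 0.953300
step 2 [1y] bond c/2=1/50: DF=(15319/15625 − 1/50·(0.953300))/(1+1/50) = 377/400 ≈ 0.942500
step 3 [1.5y] bond c/2=13/800: DF=(7668331/8000000 − 13/800·(0.953300+0.942500))/(1+13/800) = 9129/10000 ≈ 0.912900
step 4 [2y] swap r/2=1032/37055: DF=(1 − 1032/37055·(0.953300+0.942500+0.912900))/(1+1032/37055) = 1121/1250 ≈ 0.896800

1 1/2 9533/10000
2 1 377/400
3 3/2 9129/10000
4 2 1121/1250
f(0.5y,1.5y) = ((9533/10000)/(9129/10000) − 1)/(1) = 404/9129 ≈ 4.4255%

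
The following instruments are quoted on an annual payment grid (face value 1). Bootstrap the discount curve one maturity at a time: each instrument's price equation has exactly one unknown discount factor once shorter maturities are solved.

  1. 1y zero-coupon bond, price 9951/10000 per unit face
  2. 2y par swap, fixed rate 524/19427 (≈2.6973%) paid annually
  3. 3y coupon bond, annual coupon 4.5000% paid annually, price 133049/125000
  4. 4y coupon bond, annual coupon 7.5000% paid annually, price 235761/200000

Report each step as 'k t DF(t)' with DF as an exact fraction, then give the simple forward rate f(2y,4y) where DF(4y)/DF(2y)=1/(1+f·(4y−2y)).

step 1 [1y] zero: DF = P = 9951/10000 ≈ 0.995100
step 2 [2y] swap r/1=524/19427: DF=(1 − 524/19427·(0.995100))/(1+524/19427) = 2369/2500 ≈ 0.947600
step 3 [3y] bond c/1=9/200: DF=(133049/125000 − 9/200·(0.995100+0.947600))/(1+9/200) = 9349/10000 ≈ 0.934900
step 4 [4y] bond c/1=3/40: DF=(235761/200000 − 3/40·(0.995100+0.947600+0.934900))/(1+3/40) = 4479/5000 ≈ 0.895800

1 1 9951/10000
2 2 2369/2500
3 3 9349/10000
4 4 4479/5000
f(2y,4y) = ((2369/2500)/(4479/5000) − 1)/(2) = 259/8958 ≈ 2.8913%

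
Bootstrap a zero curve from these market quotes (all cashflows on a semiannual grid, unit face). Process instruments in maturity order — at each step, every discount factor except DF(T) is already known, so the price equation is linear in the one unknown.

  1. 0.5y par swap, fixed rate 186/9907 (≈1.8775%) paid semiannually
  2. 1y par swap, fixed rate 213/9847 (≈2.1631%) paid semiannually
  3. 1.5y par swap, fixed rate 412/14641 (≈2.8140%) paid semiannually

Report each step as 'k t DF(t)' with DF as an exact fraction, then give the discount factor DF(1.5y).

1 1/2 9907/10000
2 1 9787/10000
3 3/2 2397/2500
DF(1.5y) = 2397/2500 ≈ 0.958800

step 1 [0.5y] swap r/2=93/9907: DF=(1 − 93/9907·(0))/(1+93/9907) = 9907/10000 ≈ 0.990700
step 2 [1y] swap r/2=213/19694: DF=(1 − 213/19694·(0.990700))/(1+213/19694) = 9787/10000 ≈ 0.978700
step 3 [1.5y] swap r/2=206/14641: DF=(1 − 206/14641·(0.990700+0.978700))/(1+206/14641) = 2397/2500 ≈ 0.958800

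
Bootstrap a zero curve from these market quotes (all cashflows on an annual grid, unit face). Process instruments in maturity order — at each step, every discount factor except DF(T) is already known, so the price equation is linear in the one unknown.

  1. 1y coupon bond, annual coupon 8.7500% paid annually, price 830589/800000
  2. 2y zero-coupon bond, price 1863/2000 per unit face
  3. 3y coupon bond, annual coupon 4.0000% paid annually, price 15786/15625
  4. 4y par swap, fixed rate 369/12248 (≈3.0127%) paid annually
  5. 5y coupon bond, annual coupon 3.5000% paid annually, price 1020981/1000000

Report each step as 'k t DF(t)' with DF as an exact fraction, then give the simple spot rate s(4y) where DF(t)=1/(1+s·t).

1 1 9547/10000
2 2 1863/2000
3 3 8989/10000
4 4 8893/10000
5 5 4311/5000
s(4y) = (1/(8893/10000) − 1)/(4) = 1107/35572 ≈ 3.1120%

step 1 [1y] bond c/1=7/80: DF=(830589/800000 − 7/80·(0))/(1+7/80) = 9547/10000 ≈ 0.954700
step 2 [2y] zero: DF = P = 1863/2000 ≈ 0.931500
step 3 [3y] bond c/1=1/25: DF=(15786/15625 − 1/25·(0.954700+0.931500))/(1+1/25) = 8989/10000 ≈ 0.898900
step 4 [4y] swap r/1=369/12248: DF=(1 − 369/12248·(0.954700+0.931500+0.898900))/(1+369/12248) = 8893/10000 ≈ 0.889300
step 5 [5y] bond c/1=7/200: DF=(1020981/1000000 − 7/200·(0.954700+0.931500+0.898900+0.889300))/(1+7/200) = 4311/5000 ≈ 0.862200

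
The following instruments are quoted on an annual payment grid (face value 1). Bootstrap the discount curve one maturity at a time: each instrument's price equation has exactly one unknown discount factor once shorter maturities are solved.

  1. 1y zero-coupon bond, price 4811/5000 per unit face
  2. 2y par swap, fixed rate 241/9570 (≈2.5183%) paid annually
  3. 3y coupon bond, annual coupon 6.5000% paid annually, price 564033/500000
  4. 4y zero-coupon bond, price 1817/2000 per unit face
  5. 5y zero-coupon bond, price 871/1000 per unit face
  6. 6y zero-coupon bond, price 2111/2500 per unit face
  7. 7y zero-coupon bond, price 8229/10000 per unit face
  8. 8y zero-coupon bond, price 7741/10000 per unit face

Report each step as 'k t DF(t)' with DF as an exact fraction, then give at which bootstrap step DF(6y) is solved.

step 1 [1y] zero: DF = P = 4811/5000 ≈ 0.962200
step 2 [2y] swap r/1=241/9570: DF=(1 − 241/9570·(0.962200))/(1+241/9570) = 4759/5000 ≈ 0.951800
step 3 [3y] bond c/1=13/200: DF=(564033/500000 − 13/200·(0.962200+0.951800))/(1+13/200) = 589/625 ≈ 0.942400
step 4 [4y] zero: DF = P = 1817/2000 ≈ 0.908500
step 5 [5y] zero: DF = P = 871/1000 ≈ 0.871000
step 6 [6y] zero: DF = P = 2111/2500 ≈ 0.844400
step 7 [7y] zero: DF = P = 8229/10000 ≈ 0.822900
step 8 [8y] zero: DF = P = 7741/10000 ≈ 0.774100

1 1 4811/5000
2 2 4759/5000
3 3 589/625
4 4 1817/2000
5 5 871/1000
6 6 2111/2500
7 7 8229/10000
8 8 7741/10000
DF(6y) is solved at step 6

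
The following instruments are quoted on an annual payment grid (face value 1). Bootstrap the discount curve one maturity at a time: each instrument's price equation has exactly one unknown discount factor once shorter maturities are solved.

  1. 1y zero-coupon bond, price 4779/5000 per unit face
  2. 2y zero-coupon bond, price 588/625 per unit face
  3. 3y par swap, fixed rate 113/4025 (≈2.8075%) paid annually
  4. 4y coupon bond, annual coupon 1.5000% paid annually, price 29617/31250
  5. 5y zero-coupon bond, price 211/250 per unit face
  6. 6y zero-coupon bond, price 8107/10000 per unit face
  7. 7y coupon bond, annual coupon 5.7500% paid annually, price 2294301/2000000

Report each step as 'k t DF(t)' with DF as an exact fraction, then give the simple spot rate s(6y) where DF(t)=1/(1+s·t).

1 1 4779/5000
2 2 588/625
3 3 9209/10000
4 4 8921/10000
5 5 211/250
6 6 8107/10000
7 7 7931/10000
s(6y) = (1/(8107/10000) − 1)/(6) = 631/16214 ≈ 3.8917%

step 1 [1y] zero: DF = P = 4779/5000 ≈ 0.955800
step 2 [2y] zero: DF = P = 588/625 ≈ 0.940800
step 3 [3y] swap r/1=113/4025: DF=(1 − 113/4025·(0.955800+0.940800))/(1+113/4025) = 9209/10000 ≈ 0.920900
step 4 [4y] bond c/1=3/200: DF=(29617/31250 − 3/200·(0.955800+0.940800+0.920900))/(1+3/200) = 8921/10000 ≈ 0.892100
step 5 [5y] zero: DF = P = 211/250 ≈ 0.844000
step 6 [6y] zero: DF = P = 8107/10000 ≈ 0.810700
step 7 [7y] bond c/1=23/400: DF=(2294301/2000000 − 23/400·(0.955800+0.940800+0.920900+0.892100+0.844000+0.810700))/(1+23/400) = 7931/10000 ≈ 0.793100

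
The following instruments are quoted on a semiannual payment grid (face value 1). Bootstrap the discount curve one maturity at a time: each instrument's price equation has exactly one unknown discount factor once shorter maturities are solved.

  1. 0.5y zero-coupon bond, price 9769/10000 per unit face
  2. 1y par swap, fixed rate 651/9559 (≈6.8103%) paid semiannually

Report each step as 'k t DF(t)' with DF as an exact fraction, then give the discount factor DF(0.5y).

step 1 [0.5y] zero: DF = P = 9769/10000 ≈ 0.976900
step 2 [1y] swap r/2=651/19118: DF=(1 − 651/19118·(0.976900))/(1+651/19118) = 9349/10000 ≈ 0.934900

1 1/2 9769/10000
2 1 9349/10000
DF(0.5y) = 9769/10000 ≈ 0.976900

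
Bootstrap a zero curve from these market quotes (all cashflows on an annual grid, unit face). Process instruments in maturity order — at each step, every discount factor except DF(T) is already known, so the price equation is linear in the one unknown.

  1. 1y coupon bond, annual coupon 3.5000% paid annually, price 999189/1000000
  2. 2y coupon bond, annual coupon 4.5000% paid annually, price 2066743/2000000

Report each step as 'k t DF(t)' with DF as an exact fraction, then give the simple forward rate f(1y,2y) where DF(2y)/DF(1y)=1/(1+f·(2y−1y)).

1 1 4827/5000
2 2 9473/10000
f(1y,2y) = ((4827/5000)/(9473/10000) − 1)/(1) = 181/9473 ≈ 1.9107%

step 1 [1y] bond c/1=7/200: DF=(999189/1000000 − 7/200·(0))/(1+7/200) = 4827/5000 ≈ 0.965400
step 2 [2y] bond c/1=9/200: DF=(2066743/2000000 − 9/200·(0.965400))/(1+9/200) = 9473/10000 ≈ 0.947300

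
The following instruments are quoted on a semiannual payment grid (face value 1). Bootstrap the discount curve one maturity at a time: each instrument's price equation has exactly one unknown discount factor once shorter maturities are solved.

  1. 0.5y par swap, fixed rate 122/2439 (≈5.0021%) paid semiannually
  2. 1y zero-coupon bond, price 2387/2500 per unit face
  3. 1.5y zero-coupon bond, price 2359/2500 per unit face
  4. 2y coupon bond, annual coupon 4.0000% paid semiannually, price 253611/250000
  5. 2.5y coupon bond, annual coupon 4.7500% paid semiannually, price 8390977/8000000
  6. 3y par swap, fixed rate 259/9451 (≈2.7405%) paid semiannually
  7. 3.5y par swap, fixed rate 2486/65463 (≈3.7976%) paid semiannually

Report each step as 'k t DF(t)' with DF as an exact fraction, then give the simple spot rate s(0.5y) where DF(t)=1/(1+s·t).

step 1 [0.5y] swap r/2=61/2439: DF=(1 − 61/2439·(0))/(1+61/2439) = 2439/2500 ≈ 0.975600
step 2 [1y] zero: DF = P = 2387/2500 ≈ 0.954800
step 3 [1.5y] zero: DF = P = 2359/2500 ≈ 0.943600
step 4 [2y] bond c/2=1/50: DF=(253611/250000 − 1/50·(0.975600+0.954800+0.943600))/(1+1/50) = 4691/5000 ≈ 0.938200
step 5 [2.5y] bond c/2=19/800: DF=(8390977/8000000 − 19/800·(0.975600+0.954800+0.943600+0.938200))/(1+19/800) = 9361/10000 ≈ 0.936100
step 6 [3y] swap r/2=259/18902: DF=(1 − 259/18902·(0.975600+0.954800+0.943600+0.938200+0.936100))/(1+259/18902) = 9223/10000 ≈ 0.922300
step 7 [3.5y] swap r/2=1243/65463: DF=(1 − 1243/65463·(0.975600+0.954800+0.943600+0.938200+0.936100+0.922300))/(1+1243/65463) = 8757/10000 ≈ 0.875700

1 1/2 2439/2500
2 1 2387/2500
3 3/2 2359/2500
4 2 4691/5000
5 5/2 9361/10000
6 3 9223/10000
7 7/2 8757/10000
s(0.5y) = (1/(2439/2500) − 1)/(1/2) = 122/2439 ≈ 5.0021%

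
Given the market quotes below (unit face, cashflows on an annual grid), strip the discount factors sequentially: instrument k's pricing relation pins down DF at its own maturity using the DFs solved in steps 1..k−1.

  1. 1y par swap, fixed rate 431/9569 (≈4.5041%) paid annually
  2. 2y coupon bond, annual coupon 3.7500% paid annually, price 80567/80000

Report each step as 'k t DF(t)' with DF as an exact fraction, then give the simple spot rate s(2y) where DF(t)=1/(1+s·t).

1 1 9569/10000
2 2 9361/10000
s(2y) = (1/(9361/10000) − 1)/(2) = 639/18722 ≈ 3.4131%

step 1 [1y] swap r/1=431/9569: DF=(1 − 431/9569·(0))/(1+431/9569) = 9569/10000 ≈ 0.956900
step 2 [2y] bond c/1=3/80: DF=(80567/80000 − 3/80·(0.956900))/(1+3/80) = 9361/10000 ≈ 0.936100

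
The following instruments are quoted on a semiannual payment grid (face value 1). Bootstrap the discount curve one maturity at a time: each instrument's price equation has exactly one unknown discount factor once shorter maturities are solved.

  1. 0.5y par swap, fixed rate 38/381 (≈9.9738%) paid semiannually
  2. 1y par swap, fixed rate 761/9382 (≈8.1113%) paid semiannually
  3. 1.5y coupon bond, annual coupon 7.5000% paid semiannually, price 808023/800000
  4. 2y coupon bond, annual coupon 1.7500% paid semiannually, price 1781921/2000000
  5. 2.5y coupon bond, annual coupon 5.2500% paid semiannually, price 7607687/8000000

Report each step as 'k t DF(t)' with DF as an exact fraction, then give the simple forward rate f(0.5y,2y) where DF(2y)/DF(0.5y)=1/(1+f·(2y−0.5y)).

1 1/2 381/400
2 1 9239/10000
3 3/2 9057/10000
4 2 8591/10000
5 5/2 1667/2000
f(0.5y,2y) = ((381/400)/(8591/10000) − 1)/(3/2) = 1868/25773 ≈ 7.2479%

step 1 [0.5y] swap r/2=19/381: DF=(1 − 19/381·(0))/(1+19/381) = 381/400 ≈ 0.952500
step 2 [1y] swap r/2=761/18764: DF=(1 − 761/18764·(0.952500))/(1+761/18764) = 9239/10000 ≈ 0.923900
step 3 [1.5y] bond c/2=3/80: DF=(808023/800000 − 3/80·(0.952500+0.923900))/(1+3/80) = 9057/10000 ≈ 0.905700
step 4 [2y] bond c/2=7/800: DF=(1781921/2000000 − 7/800·(0.952500+0.923900+0.905700))/(1+7/800) = 8591/10000 ≈ 0.859100
step 5 [2.5y] bond c/2=21/800: DF=(7607687/8000000 − 21/800·(0.952500+0.923900+0.905700+0.859100))/(1+21/800) = 1667/2000 ≈ 0.833500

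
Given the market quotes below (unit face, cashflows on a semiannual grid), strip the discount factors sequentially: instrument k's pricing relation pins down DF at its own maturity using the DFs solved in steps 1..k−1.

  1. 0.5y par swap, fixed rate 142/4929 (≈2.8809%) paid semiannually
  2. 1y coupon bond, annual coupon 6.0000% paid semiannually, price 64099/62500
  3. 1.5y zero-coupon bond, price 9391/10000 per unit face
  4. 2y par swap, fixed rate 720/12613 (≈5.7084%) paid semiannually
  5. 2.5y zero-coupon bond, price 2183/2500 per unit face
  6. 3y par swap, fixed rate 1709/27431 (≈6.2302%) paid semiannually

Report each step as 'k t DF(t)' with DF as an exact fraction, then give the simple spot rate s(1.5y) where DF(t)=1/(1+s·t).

1 1/2 4929/5000
2 1 967/1000
3 3/2 9391/10000
4 2 223/250
5 5/2 2183/2500
6 3 8291/10000
s(1.5y) = (1/(9391/10000) − 1)/(3/2) = 406/9391 ≈ 4.3233%

step 1 [0.5y] swap r/2=71/4929: DF=(1 − 71/4929·(0))/(1+71/4929) = 4929/5000 ≈ 0.985800
step 2 [1y] bond c/2=3/100: DF=(64099/62500 − 3/100·(0.985800))/(1+3/100) = 967/1000 ≈ 0.967000
step 3 [1.5y] zero: DF = P = 9391/10000 ≈ 0.939100
step 4 [2y] swap r/2=360/12613: DF=(1 − 360/12613·(0.985800+0.967000+0.939100))/(1+360/12613) = 223/250 ≈ 0.892000
step 5 [2.5y] zero: DF = P = 2183/2500 ≈ 0.873200
step 6 [3y] swap r/2=1709/54862: DF=(1 − 1709/54862·(0.985800+0.967000+0.939100+0.892000+0.873200))/(1+1709/54862) = 8291/10000 ≈ 0.829100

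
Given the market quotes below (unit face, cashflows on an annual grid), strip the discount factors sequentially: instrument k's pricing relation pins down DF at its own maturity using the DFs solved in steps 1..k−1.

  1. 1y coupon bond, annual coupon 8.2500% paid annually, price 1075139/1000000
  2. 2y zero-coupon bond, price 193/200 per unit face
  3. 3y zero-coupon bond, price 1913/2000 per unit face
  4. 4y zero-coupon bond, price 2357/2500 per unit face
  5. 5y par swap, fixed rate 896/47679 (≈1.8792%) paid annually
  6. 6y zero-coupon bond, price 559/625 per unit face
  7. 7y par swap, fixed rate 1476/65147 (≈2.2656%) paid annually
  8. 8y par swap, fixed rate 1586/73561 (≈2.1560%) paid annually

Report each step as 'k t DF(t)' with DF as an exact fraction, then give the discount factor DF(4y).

1 1 2483/2500
2 2 193/200
3 3 1913/2000
4 4 2357/2500
5 5 569/625
6 6 559/625
7 7 2131/2500
8 8 4207/5000
DF(4y) = 2357/2500 ≈ 0.942800

step 1 [1y] bond c/1=33/400: DF=(1075139/1000000 − 33/400·(0))/(1+33/400) = 2483/2500 ≈ 0.993200
step 2 [2y] zero: DF = P = 193/200 ≈ 0.965000
step 3 [3y] zero: DF = P = 1913/2000 ≈ 0.956500
step 4 [4y] zero: DF = P = 2357/2500 ≈ 0.942800
step 5 [5y] swap r/1=896/47679: DF=(1 − 896/47679·(0.993200+0.965000+0.956500+0.942800))/(1+896/47679) = 569/625 ≈ 0.910400
step 6 [6y] zero: DF = P = 559/625 ≈ 0.894400
step 7 [7y] swap r/1=1476/65147: DF=(1 − 1476/65147·(0.993200+0.965000+0.956500+0.942800+0.910400+0.894400))/(1+1476/65147) = 2131/2500 ≈ 0.852400
step 8 [8y] swap r/1=1586/73561: DF=(1 − 1586/73561·(0.993200+0.965000+0.956500+0.942800+0.910400+0.894400+0.852400))/(1+1586/73561) = 4207/5000 ≈ 0.841400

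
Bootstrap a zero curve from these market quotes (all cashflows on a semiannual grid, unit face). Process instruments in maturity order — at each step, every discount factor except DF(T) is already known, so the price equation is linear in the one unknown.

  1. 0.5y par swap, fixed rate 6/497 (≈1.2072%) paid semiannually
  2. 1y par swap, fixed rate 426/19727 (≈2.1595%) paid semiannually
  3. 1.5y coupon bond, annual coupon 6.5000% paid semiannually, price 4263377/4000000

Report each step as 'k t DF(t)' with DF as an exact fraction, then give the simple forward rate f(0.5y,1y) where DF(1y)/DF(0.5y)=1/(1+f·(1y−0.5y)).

1 1/2 497/500
2 1 9787/10000
3 3/2 4851/5000
f(0.5y,1y) = ((497/500)/(9787/10000) − 1)/(1/2) = 306/9787 ≈ 3.1266%

step 1 [0.5y] swap r/2=3/497: DF=(1 − 3/497·(0))/(1+3/497) = 497/500 ≈ 0.994000
step 2 [1y] swap r/2=213/19727: DF=(1 − 213/19727·(0.994000))/(1+213/19727) = 9787/10000 ≈ 0.978700
step 3 [1.5y] bond c/2=13/400: DF=(4263377/4000000 − 13/400·(0.994000+0.978700))/(1+13/400) = 4851/5000 ≈ 0.970200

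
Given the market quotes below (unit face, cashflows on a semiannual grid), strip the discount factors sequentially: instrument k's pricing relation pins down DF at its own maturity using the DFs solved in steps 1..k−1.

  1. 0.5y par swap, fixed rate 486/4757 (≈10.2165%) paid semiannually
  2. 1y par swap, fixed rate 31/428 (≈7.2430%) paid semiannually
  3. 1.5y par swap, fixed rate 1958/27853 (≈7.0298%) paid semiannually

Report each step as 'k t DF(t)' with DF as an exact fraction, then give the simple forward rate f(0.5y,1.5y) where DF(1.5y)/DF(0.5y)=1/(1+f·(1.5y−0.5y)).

1 1/2 4757/5000
2 1 4659/5000
3 3/2 9021/10000
f(0.5y,1.5y) = ((4757/5000)/(9021/10000) − 1)/(1) = 493/9021 ≈ 5.4650%

step 1 [0.5y] swap r/2=243/4757: DF=(1 − 243/4757·(0))/(1+243/4757) = 4757/5000 ≈ 0.951400
step 2 [1y] swap r/2=31/856: DF=(1 − 31/856·(0.951400))/(1+31/856) = 4659/5000 ≈ 0.931800
step 3 [1.5y] swap r/2=979/27853: DF=(1 − 979/27853·(0.951400+0.931800))/(1+979/27853) = 9021/10000 ≈ 0.902100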